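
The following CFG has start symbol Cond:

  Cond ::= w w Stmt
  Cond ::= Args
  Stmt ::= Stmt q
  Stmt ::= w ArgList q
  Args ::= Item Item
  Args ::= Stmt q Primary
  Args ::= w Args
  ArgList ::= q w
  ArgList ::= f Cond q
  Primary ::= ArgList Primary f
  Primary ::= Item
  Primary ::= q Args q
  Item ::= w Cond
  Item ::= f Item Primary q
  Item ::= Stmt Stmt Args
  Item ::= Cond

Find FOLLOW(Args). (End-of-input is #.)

In Cond ::= Args: Args is at the end, add FOLLOW(Cond) = { #, f, q, w }.
In Args ::= w Args: Args is at the end, add FOLLOW(Args) = { #, f, q, w }.
In Primary ::= q Args q: add FIRST(q) = { q }.
In Item ::= Stmt Stmt Args: Args is at the end, add FOLLOW(Item) = { #, f, q, w }.
Union: FOLLOW(Args) = { #, f, q, w }.

{ #, f, q, w }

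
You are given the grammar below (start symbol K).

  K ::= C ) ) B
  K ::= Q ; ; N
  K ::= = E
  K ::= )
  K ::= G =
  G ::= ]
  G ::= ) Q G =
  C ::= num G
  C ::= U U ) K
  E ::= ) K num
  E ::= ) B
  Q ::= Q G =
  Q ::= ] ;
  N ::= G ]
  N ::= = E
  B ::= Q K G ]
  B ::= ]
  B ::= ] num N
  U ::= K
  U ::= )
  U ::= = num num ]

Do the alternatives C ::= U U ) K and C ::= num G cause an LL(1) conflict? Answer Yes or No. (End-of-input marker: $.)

Yes

FIRST(U U ) K) = { ), =, ], num } and FIRST(num G) = { num }.
Both contain num, so the two alternatives are not disjoint — LL(1) conflict.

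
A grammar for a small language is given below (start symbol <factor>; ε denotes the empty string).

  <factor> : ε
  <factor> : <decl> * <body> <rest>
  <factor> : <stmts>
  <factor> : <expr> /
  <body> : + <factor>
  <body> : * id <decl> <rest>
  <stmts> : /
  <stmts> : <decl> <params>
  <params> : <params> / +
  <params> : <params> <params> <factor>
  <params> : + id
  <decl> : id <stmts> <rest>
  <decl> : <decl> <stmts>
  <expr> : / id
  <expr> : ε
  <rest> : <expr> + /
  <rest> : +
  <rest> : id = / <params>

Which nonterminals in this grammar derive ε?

Directly nullable (have an ε-production): <factor>, <expr>.
No other nonterminal has a production whose RHS symbols are all nullable.

{ <expr>, <factor> }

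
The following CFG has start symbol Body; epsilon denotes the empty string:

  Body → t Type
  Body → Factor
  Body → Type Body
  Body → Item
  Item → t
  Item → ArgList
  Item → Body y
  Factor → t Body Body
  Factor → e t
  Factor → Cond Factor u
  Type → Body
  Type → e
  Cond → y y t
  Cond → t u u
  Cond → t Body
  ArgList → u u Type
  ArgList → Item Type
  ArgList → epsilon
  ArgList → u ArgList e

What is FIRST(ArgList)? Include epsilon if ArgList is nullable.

{ e, t, u, y, epsilon }

ArgList → u u Type contributes {u}.
From ArgList → Item Type: Item, Type nullable, take FIRST(Item) ∪ FIRST(Type) = { e, t, u, y }; also epsilon since the whole RHS is nullable.
ArgList → epsilon contributes epsilon.
ArgList → u ArgList e contributes {u}.
Union: FIRST(ArgList) = { e, t, u, y, epsilon }.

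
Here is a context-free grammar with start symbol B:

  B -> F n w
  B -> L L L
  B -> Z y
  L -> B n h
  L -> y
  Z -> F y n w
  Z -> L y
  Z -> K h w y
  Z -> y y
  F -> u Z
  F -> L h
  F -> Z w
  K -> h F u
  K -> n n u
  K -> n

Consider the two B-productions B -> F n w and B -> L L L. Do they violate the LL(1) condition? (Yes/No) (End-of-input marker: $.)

Yes

FIRST(F n w) = { h, n, u, y } and FIRST(L L L) = { h, n, u, y }.
Both contain h, so the two alternatives are not disjoint — LL(1) conflict.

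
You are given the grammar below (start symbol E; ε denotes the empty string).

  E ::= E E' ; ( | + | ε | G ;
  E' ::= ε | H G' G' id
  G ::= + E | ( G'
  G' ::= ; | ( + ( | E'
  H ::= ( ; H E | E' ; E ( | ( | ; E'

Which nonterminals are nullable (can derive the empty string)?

{ E, E', G' }

Directly nullable (have an ε-production): E, E'.
G' ::= E' with every symbol nullable, so G' is nullable.
No other nonterminal has a production whose RHS symbols are all nullable.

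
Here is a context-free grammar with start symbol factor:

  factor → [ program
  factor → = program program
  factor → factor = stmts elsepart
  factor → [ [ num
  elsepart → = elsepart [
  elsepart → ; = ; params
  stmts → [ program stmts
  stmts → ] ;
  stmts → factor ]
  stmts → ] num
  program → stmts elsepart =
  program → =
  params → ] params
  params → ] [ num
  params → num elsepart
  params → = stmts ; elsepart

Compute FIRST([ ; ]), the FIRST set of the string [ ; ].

{ [ }

[ is a terminal; add {[} and stop.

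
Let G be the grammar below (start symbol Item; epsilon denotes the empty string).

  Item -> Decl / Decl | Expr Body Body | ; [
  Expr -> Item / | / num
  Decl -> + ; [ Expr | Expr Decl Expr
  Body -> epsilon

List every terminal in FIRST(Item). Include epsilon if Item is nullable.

{ +, /, ; }

From Item -> Decl / Decl: add FIRST(Decl) = { +, /, ; }.
From Item -> Expr Body Body: add FIRST(Expr) = { +, /, ; }.
Item -> ; [ contributes {;}.
Union: FIRST(Item) = { +, /, ; }.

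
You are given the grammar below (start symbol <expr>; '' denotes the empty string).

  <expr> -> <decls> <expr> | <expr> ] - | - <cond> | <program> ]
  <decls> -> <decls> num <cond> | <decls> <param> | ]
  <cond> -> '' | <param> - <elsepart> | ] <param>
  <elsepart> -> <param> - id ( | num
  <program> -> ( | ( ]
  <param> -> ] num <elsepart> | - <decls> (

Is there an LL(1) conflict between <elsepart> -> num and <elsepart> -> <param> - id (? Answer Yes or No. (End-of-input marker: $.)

No

FIRST(num) = { num } and FIRST(<param> - id () = { -, ] }.
The FIRST sets are disjoint and neither alternative is nullable — no conflict.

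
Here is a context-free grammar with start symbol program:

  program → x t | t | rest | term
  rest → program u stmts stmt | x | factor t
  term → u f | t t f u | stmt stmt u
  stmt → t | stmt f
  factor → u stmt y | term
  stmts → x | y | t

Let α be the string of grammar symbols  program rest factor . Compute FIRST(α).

{ t, u, x }

Add FIRST(program) = { t, u, x }; program is not nullable, stop.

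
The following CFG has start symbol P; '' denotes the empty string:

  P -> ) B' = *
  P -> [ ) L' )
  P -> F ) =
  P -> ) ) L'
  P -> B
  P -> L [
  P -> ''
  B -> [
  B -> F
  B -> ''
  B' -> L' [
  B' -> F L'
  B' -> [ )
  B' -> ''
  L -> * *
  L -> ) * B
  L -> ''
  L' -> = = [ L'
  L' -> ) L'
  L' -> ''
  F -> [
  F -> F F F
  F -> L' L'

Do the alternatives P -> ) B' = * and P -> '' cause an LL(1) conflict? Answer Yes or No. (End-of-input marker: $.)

FIRST() B' = *) = { ) } and FIRST('') = { '' }.
The second is nullable but FOLLOW(P) = { $ } is disjoint from FIRST of the first.

No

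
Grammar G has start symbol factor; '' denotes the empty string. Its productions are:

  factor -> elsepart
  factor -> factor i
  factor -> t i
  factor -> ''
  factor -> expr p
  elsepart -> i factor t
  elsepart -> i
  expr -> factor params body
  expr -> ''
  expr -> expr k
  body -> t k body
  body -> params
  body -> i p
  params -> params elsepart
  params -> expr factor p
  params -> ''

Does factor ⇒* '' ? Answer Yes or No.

factor has an ''-production, so factor ⇒ ''.

Yes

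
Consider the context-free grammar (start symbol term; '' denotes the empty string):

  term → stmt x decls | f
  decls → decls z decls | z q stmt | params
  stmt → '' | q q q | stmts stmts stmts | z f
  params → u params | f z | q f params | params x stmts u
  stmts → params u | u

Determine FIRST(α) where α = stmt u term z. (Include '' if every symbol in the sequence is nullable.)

{ f, q, u, z }

Add FIRST(stmt)\{''} = { f, q, u, z }; stmt is nullable, continue.
u is a terminal; add {u} and stop.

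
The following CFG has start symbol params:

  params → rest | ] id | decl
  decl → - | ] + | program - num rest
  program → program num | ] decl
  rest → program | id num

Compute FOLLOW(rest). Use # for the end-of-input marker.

{ #, -, num }

In params → rest: rest is at the end, add FOLLOW(params) = { # }.
In decl → program - num rest: rest is at the end, add FOLLOW(decl) = { #, -, num }.
Union: FOLLOW(rest) = { #, -, num }.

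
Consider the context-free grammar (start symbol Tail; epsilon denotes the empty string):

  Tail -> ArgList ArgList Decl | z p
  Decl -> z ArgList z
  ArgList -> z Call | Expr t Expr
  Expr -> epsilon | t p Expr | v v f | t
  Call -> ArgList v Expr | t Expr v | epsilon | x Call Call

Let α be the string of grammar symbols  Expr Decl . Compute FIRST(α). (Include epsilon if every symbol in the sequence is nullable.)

Add FIRST(Expr)\{epsilon} = { t, v }; Expr is nullable, continue.
Add FIRST(Decl) = { z }; Decl is not nullable, stop.

{ t, v, z }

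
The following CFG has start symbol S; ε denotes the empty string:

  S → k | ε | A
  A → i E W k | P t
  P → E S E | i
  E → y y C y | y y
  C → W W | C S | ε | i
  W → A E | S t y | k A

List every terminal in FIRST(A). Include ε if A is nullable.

{ i, y }

A → i E W k contributes {i}.
From A → P t: add FIRST(P) = { i, y }.
Union: FIRST(A) = { i, y }.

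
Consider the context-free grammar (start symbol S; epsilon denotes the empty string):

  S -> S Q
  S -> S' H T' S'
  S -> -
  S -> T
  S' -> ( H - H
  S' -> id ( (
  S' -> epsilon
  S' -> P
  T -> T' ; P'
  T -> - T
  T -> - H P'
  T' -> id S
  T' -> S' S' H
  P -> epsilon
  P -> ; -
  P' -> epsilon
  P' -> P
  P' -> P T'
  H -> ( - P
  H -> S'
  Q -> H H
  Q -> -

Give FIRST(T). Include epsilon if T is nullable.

{ (, -, ;, id }

From T -> T' ; P': T' nullable, take FIRST(T') ∪ {;} = { (, ;, id }.
T -> - T contributes {-}.
T -> - H P' contributes {-}.
Union: FIRST(T) = { (, -, ;, id }.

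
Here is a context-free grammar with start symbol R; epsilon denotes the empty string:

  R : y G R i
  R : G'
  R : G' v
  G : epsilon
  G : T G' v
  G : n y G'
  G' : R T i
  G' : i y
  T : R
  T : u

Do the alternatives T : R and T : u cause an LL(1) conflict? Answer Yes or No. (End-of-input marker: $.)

FIRST(R) = { i, y } and FIRST(u) = { u }.
The FIRST sets are disjoint and neither alternative is nullable — no conflict.

No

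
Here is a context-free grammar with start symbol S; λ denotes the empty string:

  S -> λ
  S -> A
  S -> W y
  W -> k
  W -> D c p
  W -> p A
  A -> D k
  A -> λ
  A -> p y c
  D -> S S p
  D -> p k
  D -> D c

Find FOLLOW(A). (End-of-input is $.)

In S -> A: A is at the end, add FOLLOW(S) = { $, k, p }.
In W -> p A: A is at the end, add FOLLOW(W) = { y }.
Union: FOLLOW(A) = { $, k, p, y }.

{ $, k, p, y }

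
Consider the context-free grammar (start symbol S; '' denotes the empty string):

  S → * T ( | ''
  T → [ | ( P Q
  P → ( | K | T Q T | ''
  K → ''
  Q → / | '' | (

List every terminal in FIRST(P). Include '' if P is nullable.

{ (, [, '' }

P → ( contributes {(}.
From P → K: add FIRST(K) = { '' } (including '' since K is nullable).
From P → T Q T: add FIRST(T) = { (, [ }.
P → '' contributes ''.
Union: FIRST(P) = { (, [, '' }.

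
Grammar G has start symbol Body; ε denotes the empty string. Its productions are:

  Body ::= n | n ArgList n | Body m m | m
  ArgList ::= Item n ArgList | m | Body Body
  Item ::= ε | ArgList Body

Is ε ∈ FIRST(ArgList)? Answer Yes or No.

No

Nullable nonterminals: Item.
No production of ArgList has an RHS whose symbols are all nullable, so ArgList is not nullable.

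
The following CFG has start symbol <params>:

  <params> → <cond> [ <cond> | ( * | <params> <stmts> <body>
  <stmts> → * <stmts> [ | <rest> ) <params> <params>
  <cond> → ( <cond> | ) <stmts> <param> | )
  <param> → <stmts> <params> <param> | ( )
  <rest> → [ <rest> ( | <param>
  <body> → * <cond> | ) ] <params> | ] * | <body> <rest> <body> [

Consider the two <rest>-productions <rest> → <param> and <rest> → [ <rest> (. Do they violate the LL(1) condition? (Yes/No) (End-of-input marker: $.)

Yes

FIRST(<param>) = { (, *, [ } and FIRST([ <rest> () = { [ }.
Both contain [, so the two alternatives are not disjoint — LL(1) conflict.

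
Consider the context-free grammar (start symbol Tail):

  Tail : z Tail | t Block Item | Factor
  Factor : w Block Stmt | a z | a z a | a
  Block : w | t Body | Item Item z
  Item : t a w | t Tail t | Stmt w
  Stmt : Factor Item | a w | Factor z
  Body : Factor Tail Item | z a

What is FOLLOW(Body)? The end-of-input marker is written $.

In Block : t Body: Body is at the end, add FOLLOW(Block) = { a, t, w }.
Union: FOLLOW(Body) = { a, t, w }.

{ a, t, w }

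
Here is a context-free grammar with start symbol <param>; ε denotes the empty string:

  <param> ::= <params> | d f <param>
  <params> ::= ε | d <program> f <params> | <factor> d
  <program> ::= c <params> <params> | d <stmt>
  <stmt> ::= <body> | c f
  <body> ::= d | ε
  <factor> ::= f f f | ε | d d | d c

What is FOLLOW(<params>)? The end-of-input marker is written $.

{ $, d, f }

In <param> ::= <params>: <params> is at the end, add FOLLOW(<param>) = { $ }.
In <params> ::= d <program> f <params>: <params> is at the end, add FOLLOW(<params>) = { $, d, f }.
In <program> ::= c <params> <params>: add FIRST(<params>)\{ε} = { d, f }.
  Since <params> is nullable, also add FOLLOW(<program>) = { f }.
In <program> ::= c <params> <params>: <params> is at the end, add FOLLOW(<program>) = { f }.
Union: FOLLOW(<params>) = { $, d, f }.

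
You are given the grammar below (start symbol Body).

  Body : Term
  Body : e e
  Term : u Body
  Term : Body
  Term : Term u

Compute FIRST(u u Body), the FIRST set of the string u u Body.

{ u }

u is a terminal; add {u} and stop.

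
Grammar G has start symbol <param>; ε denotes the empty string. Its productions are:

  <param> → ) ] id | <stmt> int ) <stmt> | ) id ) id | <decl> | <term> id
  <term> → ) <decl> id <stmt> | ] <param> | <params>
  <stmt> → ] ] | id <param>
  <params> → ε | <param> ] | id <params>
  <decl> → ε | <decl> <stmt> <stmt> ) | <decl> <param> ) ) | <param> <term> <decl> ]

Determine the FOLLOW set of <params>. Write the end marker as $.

In <term> → <params>: <params> is at the end, add FOLLOW(<term>) = { ), ], id }.
In <params> → id <params>: <params> is at the end, add FOLLOW(<params>) = { ), ], id }.
Union: FOLLOW(<params>) = { ), ], id }.

{ ), ], id }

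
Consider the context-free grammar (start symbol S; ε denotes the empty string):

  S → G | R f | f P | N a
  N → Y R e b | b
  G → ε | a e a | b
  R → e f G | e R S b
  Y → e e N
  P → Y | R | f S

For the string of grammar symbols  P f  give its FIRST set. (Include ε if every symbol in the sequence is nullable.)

{ e, f }

Add FIRST(P) = { e, f }; P is not nullable, stop.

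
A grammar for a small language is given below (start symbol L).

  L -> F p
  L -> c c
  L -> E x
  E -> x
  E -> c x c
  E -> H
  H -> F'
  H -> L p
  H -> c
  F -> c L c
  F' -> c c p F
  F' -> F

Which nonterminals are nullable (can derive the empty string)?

No nonterminal has an empty production or an RHS whose symbols are all nullable.

{ } (none)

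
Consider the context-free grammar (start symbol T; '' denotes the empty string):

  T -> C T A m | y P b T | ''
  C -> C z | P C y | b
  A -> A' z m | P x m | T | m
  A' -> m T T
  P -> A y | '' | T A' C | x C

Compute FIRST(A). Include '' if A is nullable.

From A -> A' z m: add FIRST(A') = { m }.
From A -> P x m: P nullable, take FIRST(P) ∪ {x} = { b, m, x, y }.
From A -> T: add FIRST(T) = { b, m, x, y, '' } (including '' since T is nullable).
A -> m contributes {m}.
Union: FIRST(A) = { b, m, x, y, '' }.

{ b, m, x, y, '' }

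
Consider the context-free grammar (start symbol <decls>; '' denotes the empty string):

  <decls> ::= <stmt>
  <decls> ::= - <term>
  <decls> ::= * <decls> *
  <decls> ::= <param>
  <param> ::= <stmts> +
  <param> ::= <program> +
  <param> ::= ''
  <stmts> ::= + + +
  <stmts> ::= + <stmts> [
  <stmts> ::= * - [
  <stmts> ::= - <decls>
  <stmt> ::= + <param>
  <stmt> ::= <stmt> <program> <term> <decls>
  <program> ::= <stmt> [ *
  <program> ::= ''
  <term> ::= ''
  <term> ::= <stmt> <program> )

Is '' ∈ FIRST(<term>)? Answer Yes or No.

Yes

<term> has an ''-production, so <term> ⇒ ''.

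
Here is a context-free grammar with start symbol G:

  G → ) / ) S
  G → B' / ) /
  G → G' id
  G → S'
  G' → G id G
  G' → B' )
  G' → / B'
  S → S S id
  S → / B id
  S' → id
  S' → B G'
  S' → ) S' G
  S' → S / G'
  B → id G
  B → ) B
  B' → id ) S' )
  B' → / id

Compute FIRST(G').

{ ), /, id }

From G' → G id G: add FIRST(G) = { ), /, id }.
From G' → B' ): add FIRST(B') = { /, id }.
G' → / B' contributes {/}.
Union: FIRST(G') = { ), /, id }.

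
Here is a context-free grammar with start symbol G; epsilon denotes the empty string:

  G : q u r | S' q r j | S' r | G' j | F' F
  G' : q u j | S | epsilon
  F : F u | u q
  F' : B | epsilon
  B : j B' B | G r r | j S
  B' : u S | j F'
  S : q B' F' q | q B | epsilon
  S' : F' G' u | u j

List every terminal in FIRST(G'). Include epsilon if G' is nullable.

G' : q u j contributes {q}.
From G' : S: add FIRST(S) = { q, epsilon } (including epsilon since S is nullable).
G' : epsilon contributes epsilon.
Union: FIRST(G') = { q, epsilon }.

{ q, epsilon }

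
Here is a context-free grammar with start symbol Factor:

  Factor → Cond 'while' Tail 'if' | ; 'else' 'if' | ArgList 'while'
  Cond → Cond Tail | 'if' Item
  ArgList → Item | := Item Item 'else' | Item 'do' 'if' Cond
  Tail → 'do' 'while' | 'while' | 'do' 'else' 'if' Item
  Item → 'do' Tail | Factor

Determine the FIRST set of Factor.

{ 'do', 'if', :=, ; }

From Factor → Cond 'while' Tail 'if': add FIRST(Cond) = { 'if' }.
Factor → ; 'else' 'if' contributes {;}.
From Factor → ArgList 'while': add FIRST(ArgList) = { 'do', 'if', :=, ; }.
Union: FIRST(Factor) = { 'do', 'if', :=, ; }.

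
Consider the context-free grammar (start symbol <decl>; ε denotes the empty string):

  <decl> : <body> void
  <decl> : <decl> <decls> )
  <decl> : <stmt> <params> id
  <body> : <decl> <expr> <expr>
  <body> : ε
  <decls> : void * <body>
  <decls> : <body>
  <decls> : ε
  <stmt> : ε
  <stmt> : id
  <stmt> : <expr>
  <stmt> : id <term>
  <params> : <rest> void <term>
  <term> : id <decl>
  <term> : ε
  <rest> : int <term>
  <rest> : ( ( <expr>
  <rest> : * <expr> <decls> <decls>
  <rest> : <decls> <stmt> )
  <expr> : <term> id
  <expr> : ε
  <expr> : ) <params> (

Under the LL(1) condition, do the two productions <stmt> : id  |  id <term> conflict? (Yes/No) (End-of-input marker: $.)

Yes

FIRST(id) = { id } and FIRST(id <term>) = { id }.
Both contain id, so the two alternatives are not disjoint — LL(1) conflict.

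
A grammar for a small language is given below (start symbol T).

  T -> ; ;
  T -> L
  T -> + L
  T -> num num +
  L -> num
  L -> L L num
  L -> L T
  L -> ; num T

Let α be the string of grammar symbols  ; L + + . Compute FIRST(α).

{ ; }

; is a terminal; add {;} and stop.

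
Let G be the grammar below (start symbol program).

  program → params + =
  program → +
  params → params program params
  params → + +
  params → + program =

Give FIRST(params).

From params → params program params: add FIRST(params) = { + }.
params → + + contributes {+}.
params → + program = contributes {+}.
Union: FIRST(params) = { + }.

{ + }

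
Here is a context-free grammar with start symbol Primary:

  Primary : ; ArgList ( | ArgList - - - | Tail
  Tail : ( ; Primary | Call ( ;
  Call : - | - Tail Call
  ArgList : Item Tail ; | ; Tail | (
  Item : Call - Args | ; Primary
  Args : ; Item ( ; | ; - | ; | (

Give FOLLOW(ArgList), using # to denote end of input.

{ (, - }

In Primary : ; ArgList (: add FIRST(() = { ( }.
In Primary : ArgList - - -: add FIRST(- - -) = { - }.
Union: FOLLOW(ArgList) = { (, - }.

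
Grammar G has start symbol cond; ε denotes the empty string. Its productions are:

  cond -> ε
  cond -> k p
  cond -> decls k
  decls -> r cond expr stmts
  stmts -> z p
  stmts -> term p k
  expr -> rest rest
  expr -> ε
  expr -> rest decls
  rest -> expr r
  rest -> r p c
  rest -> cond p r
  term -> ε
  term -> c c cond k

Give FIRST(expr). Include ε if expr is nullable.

From expr -> rest rest: add FIRST(rest) = { k, p, r }.
expr -> ε contributes ε.
From expr -> rest decls: add FIRST(rest) = { k, p, r }.
Union: FIRST(expr) = { k, p, r, ε }.

{ k, p, r, ε }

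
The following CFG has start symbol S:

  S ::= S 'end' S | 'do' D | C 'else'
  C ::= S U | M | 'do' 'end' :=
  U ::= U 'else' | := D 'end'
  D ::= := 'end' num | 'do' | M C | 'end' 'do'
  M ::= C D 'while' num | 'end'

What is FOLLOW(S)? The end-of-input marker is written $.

{ $, 'end', := }

S is the start symbol, so $ ∈ FOLLOW(S).
In S ::= S 'end' S: add FIRST('end' S) = { 'end' }.
In S ::= S 'end' S: S is at the end, add FOLLOW(S) = { $, 'end', := }.
In C ::= S U: add FIRST(U) = { := }.
Union: FOLLOW(S) = { $, 'end', := }.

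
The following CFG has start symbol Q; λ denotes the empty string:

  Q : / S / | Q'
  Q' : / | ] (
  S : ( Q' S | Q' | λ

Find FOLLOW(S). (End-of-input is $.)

{ / }

In Q : / S /: add FIRST(/) = { / }.
In S : ( Q' S: S is at the end, add FOLLOW(S) = { / }.
Union: FOLLOW(S) = { / }.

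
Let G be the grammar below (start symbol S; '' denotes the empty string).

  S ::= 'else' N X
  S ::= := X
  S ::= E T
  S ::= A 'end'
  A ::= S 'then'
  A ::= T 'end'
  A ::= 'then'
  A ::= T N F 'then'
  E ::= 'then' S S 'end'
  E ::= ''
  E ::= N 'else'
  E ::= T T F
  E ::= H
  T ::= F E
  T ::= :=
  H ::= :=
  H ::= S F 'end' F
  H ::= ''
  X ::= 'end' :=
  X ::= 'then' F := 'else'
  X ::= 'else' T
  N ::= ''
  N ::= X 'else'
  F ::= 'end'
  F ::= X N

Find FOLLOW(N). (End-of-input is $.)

{ $, 'else', 'end', 'then', := }

In S ::= 'else' N X: add FIRST(X) = { 'else', 'end', 'then' }.
In A ::= T N F 'then': add FIRST(F 'then') = { 'else', 'end', 'then' }.
In E ::= N 'else': add FIRST('else') = { 'else' }.
In F ::= X N: N is at the end, add FOLLOW(F) = { $, 'else', 'end', 'then', := }.
Union: FOLLOW(N) = { $, 'else', 'end', 'then', := }.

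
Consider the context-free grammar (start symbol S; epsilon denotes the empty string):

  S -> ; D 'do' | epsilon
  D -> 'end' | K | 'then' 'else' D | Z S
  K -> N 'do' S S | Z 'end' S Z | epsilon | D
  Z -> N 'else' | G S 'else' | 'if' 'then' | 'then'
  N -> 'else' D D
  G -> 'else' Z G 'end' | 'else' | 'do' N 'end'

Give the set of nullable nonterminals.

{ D, K, S }

Directly nullable (have an epsilon-production): S, K.
D -> K with every symbol nullable, so D is nullable.
No other nonterminal has a production whose RHS symbols are all nullable.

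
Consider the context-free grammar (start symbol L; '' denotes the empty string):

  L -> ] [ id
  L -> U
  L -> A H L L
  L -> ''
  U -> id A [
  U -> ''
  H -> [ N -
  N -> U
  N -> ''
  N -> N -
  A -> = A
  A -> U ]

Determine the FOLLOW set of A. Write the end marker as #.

{ [ }

In L -> A H L L: add FIRST(H L L) = { [ }.
In U -> id A [: add FIRST([) = { [ }.
In A -> = A: A is at the end, add FOLLOW(A) = { [ }.
Union: FOLLOW(A) = { [ }.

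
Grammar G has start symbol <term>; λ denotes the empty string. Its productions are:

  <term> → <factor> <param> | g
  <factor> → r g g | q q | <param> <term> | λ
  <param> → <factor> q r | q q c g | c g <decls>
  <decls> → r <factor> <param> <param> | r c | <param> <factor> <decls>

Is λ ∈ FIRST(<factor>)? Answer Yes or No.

<factor> has an λ-production, so <factor> ⇒ λ.

Yes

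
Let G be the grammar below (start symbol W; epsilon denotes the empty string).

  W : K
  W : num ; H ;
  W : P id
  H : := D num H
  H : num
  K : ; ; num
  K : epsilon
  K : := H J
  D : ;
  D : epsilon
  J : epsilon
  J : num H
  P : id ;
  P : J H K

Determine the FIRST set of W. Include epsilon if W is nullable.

{ :=, ;, id, num, epsilon }

From W : K: add FIRST(K) = { :=, ;, epsilon } (including epsilon since K is nullable).
W : num ; H ; contributes {num}.
From W : P id: add FIRST(P) = { :=, id, num }.
Union: FIRST(W) = { :=, ;, id, num, epsilon }.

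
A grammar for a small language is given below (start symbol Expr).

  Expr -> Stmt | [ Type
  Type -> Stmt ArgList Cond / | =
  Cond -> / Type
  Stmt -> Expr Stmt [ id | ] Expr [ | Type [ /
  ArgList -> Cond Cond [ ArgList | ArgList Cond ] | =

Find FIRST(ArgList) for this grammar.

{ /, = }

From ArgList -> Cond Cond [ ArgList: add FIRST(Cond) = { / }.
From ArgList -> ArgList Cond ]: add FIRST(ArgList) = { /, = }.
ArgList -> = contributes {=}.
Union: FIRST(ArgList) = { /, = }.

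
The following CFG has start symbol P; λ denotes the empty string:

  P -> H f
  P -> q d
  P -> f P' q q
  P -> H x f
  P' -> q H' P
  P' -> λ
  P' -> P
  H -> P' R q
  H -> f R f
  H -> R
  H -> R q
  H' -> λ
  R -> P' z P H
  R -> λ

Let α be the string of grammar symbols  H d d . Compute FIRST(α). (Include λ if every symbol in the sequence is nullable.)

{ d, f, q, x, z }

Add FIRST(H)\{λ} = { f, q, x, z }; H is nullable, continue.
d is a terminal; add {d} and stop.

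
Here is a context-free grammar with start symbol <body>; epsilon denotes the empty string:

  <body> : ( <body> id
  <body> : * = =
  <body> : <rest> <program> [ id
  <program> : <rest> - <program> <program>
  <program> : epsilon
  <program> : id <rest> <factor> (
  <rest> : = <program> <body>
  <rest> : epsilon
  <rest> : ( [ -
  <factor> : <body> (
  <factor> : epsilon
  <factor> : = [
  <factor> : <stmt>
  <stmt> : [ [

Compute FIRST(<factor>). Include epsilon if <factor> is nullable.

From <factor> : <body> (: add FIRST(<body>) = { (, *, -, =, [, id }.
<factor> : epsilon contributes epsilon.
<factor> : = [ contributes {=}.
From <factor> : <stmt>: add FIRST(<stmt>) = { [ }.
Union: FIRST(<factor>) = { (, *, -, =, [, id, epsilon }.

{ (, *, -, =, [, id, epsilon }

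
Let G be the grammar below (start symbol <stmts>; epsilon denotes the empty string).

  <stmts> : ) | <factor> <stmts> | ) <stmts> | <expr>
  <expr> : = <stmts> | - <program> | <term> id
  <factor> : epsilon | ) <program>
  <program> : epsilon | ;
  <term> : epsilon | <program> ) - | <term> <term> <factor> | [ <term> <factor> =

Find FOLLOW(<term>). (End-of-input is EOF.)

{ ), ;, =, [, id }

In <expr> : <term> id: add FIRST(id) = { id }.
In <term> : <term> <term> <factor>: add FIRST(<term> <factor>)\{epsilon} = { ), ;, [ }.
  Since <term> <factor> is nullable, also add FOLLOW(<term>) = { ), ;, =, [, id }.
In <term> : <term> <term> <factor>: add FIRST(<factor>)\{epsilon} = { ) }.
  Since <factor> is nullable, also add FOLLOW(<term>) = { ), ;, =, [, id }.
In <term> : [ <term> <factor> =: add FIRST(<factor> =) = { ), = }.
Union: FOLLOW(<term>) = { ), ;, =, [, id }.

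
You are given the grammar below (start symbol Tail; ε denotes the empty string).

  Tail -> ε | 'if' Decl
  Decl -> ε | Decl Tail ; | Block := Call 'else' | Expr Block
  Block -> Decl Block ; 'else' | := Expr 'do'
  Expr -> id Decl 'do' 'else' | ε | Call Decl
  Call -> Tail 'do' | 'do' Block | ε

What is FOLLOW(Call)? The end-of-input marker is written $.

{ 'do', 'else', 'if', :=, ;, id }

In Decl -> Block := Call 'else': add FIRST('else') = { 'else' }.
In Expr -> Call Decl: add FIRST(Decl)\{ε} = { 'do', 'if', :=, ;, id }.
  Since Decl is nullable, also add FOLLOW(Expr) = { 'do', 'if', :=, ;, id }.
Union: FOLLOW(Call) = { 'do', 'else', 'if', :=, ;, id }.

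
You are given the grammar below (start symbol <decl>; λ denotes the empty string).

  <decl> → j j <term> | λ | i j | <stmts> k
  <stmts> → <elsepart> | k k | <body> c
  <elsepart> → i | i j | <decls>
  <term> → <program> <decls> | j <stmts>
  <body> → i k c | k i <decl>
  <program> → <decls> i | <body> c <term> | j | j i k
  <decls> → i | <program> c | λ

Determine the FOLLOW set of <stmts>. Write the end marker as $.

In <decl> → <stmts> k: add FIRST(k) = { k }.
In <term> → j <stmts>: <stmts> is at the end, add FOLLOW(<term>) = { $, c, i, j, k }.
Union: FOLLOW(<stmts>) = { $, c, i, j, k }.

{ $, c, i, j, k }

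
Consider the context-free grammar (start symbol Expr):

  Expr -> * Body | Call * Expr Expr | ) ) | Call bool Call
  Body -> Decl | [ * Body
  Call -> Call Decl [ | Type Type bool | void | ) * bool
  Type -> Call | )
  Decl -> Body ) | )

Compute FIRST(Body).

From Body -> Decl: add FIRST(Decl) = { ), [ }.
Body -> [ * Body contributes {[}.
Union: FIRST(Body) = { ), [ }.

{ ), [ }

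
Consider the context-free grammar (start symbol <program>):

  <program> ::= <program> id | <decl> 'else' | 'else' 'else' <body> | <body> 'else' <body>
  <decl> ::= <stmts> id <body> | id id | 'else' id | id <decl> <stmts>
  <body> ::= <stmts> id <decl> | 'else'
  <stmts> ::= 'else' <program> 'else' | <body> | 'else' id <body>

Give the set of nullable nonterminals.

{ } (none)

No nonterminal has an empty production or an RHS whose symbols are all nullable.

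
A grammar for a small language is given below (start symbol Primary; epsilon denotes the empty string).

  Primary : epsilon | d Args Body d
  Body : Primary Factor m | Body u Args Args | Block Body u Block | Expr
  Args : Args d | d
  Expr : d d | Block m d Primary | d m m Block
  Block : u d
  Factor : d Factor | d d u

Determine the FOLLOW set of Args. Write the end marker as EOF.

{ d, u }

In Primary : d Args Body d: add FIRST(Body d) = { d, u }.
In Body : Body u Args Args: add FIRST(Args) = { d }.
In Body : Body u Args Args: Args is at the end, add FOLLOW(Body) = { d, u }.
In Args : Args d: add FIRST(d) = { d }.
Union: FOLLOW(Args) = { d, u }.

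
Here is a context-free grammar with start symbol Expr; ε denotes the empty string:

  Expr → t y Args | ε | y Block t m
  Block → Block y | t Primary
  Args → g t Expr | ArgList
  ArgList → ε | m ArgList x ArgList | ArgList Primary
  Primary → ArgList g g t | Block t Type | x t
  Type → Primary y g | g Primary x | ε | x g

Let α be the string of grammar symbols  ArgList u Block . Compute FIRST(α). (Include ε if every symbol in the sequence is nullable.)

{ g, m, t, u, x }

Add FIRST(ArgList)\{ε} = { g, m, t, x }; ArgList is nullable, continue.
u is a terminal; add {u} and stop.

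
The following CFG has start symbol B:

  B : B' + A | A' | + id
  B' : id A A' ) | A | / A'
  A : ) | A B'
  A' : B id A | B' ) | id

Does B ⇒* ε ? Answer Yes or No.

No

No nonterminal in this grammar is nullable.
No production of B has an RHS whose symbols are all nullable, so B is not nullable.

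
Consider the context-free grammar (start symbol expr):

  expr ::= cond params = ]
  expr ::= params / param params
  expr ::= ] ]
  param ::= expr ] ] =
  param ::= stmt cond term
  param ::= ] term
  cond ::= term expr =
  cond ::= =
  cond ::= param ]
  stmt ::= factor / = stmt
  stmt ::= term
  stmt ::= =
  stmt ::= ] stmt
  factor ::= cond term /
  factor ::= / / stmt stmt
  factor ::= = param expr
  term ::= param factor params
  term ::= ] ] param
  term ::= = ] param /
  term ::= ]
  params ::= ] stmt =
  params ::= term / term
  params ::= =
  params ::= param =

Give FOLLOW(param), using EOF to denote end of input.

In expr ::= params / param params: add FIRST(params) = { /, =, ] }.
In cond ::= param ]: add FIRST(]) = { ] }.
In factor ::= = param expr: add FIRST(expr) = { /, =, ] }.
In term ::= param factor params: add FIRST(factor params) = { /, =, ] }.
In term ::= ] ] param: param is at the end, add FOLLOW(term) = { EOF, /, =, ] }.
In term ::= = ] param /: add FIRST(/) = { / }.
In params ::= param =: add FIRST(=) = { = }.
Union: FOLLOW(param) = { EOF, /, =, ] }.

{ EOF, /, =, ] }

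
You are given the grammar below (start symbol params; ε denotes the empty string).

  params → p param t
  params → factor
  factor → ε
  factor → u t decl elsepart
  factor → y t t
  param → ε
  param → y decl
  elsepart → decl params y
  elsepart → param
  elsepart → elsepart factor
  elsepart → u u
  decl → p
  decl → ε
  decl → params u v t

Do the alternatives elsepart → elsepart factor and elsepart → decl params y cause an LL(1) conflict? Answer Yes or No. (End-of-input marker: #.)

Yes

FIRST(elsepart factor) = { p, u, y, ε } and FIRST(decl params y) = { p, u, y }.
Both contain p, so the two alternatives are not disjoint — LL(1) conflict.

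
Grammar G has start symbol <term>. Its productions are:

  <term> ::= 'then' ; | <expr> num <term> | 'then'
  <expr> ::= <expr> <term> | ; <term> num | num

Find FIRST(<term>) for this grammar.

{ 'then', ;, num }

<term> ::= 'then' ; contributes {'then'}.
From <term> ::= <expr> num <term>: add FIRST(<expr>) = { ;, num }.
<term> ::= 'then' contributes {'then'}.
Union: FIRST(<term>) = { 'then', ;, num }.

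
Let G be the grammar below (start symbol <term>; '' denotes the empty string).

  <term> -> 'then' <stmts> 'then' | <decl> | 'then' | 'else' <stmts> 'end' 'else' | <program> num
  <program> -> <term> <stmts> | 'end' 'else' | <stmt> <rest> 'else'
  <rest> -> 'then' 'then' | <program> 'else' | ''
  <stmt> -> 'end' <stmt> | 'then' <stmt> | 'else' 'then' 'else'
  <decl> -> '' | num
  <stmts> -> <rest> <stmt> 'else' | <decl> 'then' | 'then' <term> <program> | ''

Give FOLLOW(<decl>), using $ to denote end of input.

{ $, 'else', 'end', 'then', num }

In <term> -> <decl>: <decl> is at the end, add FOLLOW(<term>) = { $, 'else', 'end', 'then', num }.
In <stmts> -> <decl> 'then': add FIRST('then') = { 'then' }.
Union: FOLLOW(<decl>) = { $, 'else', 'end', 'then', num }.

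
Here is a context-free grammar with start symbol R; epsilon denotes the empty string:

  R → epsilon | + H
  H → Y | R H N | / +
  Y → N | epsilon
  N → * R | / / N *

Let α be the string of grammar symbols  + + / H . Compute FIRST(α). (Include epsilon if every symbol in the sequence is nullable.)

+ is a terminal; add {+} and stop.

{ + }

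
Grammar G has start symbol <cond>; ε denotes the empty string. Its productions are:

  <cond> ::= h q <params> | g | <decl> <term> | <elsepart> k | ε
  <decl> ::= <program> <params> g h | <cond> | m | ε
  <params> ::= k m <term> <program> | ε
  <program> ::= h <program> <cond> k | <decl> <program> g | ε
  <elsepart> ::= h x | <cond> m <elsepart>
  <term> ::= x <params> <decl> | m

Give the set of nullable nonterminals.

Directly nullable (have an ε-production): <cond>, <decl>, <params>, <program>.
No other nonterminal has a production whose RHS symbols are all nullable.

{ <cond>, <decl>, <params>, <program> }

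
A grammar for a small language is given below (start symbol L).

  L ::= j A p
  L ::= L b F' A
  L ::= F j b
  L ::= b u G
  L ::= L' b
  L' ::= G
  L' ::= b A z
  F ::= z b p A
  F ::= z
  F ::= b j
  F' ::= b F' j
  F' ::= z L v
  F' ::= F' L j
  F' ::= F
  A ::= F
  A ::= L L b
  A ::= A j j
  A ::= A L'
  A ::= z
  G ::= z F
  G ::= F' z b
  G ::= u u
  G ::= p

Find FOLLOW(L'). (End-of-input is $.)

{ $, b, j, p, u, v, z }

In L ::= L' b: add FIRST(b) = { b }.
In A ::= A L': L' is at the end, add FOLLOW(A) = { $, b, j, p, u, v, z }.
Union: FOLLOW(L') = { $, b, j, p, u, v, z }.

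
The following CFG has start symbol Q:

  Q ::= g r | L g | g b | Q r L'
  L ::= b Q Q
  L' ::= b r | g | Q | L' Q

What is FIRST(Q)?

Q ::= g r contributes {g}.
From Q ::= L g: add FIRST(L) = { b }.
Q ::= g b contributes {g}.
From Q ::= Q r L': add FIRST(Q) = { b, g }.
Union: FIRST(Q) = { b, g }.

{ b, g }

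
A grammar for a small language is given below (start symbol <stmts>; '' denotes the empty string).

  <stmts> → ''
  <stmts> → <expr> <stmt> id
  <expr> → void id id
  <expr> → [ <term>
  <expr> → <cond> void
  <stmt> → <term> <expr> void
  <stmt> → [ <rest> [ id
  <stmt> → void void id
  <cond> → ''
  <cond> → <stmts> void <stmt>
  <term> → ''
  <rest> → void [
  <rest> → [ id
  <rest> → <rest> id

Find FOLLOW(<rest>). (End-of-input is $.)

In <stmt> → [ <rest> [ id: add FIRST([ id) = { [ }.
In <rest> → <rest> id: add FIRST(id) = { id }.
Union: FOLLOW(<rest>) = { [, id }.

{ [, id }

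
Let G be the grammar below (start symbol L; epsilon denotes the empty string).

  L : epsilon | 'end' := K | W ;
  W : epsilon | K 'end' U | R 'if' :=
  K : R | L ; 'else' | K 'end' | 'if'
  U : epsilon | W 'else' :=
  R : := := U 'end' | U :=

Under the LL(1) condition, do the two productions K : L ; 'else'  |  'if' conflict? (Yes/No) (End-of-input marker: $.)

FIRST(L ; 'else') = { 'else', 'end', 'if', :=, ; } and FIRST('if') = { 'if' }.
Both contain 'if', so the two alternatives are not disjoint — LL(1) conflict.

Yes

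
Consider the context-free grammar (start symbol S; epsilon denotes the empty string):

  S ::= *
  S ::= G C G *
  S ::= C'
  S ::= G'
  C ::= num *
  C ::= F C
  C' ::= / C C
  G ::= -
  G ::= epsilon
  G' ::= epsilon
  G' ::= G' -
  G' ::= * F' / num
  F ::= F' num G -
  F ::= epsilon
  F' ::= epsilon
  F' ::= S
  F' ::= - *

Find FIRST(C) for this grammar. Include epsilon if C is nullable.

{ *, -, /, num }

C ::= num * contributes {num}.
From C ::= F C: F nullable, take FIRST(F) ∪ FIRST(C) = { *, -, /, num }.
Union: FIRST(C) = { *, -, /, num }.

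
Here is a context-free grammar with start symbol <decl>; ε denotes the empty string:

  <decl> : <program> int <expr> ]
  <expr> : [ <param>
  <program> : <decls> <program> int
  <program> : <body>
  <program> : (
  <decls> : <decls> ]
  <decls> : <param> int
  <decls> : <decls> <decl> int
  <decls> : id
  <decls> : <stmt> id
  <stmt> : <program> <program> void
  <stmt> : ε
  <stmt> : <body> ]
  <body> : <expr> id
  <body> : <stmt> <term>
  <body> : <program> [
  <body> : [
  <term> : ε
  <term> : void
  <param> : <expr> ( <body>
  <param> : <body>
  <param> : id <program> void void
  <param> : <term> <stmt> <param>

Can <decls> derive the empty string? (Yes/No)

Nullable nonterminals: <body>, <param>, <program>, <stmt>, <term>.
No production of <decls> has an RHS whose symbols are all nullable, so <decls> is not nullable.

No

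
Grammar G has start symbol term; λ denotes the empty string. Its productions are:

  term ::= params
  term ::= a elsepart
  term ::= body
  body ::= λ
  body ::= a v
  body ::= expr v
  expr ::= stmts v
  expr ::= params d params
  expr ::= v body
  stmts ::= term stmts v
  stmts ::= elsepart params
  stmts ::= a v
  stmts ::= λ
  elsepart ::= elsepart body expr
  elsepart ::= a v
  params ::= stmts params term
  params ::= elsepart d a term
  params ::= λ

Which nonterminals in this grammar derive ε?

Directly nullable (have an λ-production): body, stmts, params.
term ::= params with every symbol nullable, so term is nullable.
No other nonterminal has a production whose RHS symbols are all nullable.

{ body, params, stmts, term }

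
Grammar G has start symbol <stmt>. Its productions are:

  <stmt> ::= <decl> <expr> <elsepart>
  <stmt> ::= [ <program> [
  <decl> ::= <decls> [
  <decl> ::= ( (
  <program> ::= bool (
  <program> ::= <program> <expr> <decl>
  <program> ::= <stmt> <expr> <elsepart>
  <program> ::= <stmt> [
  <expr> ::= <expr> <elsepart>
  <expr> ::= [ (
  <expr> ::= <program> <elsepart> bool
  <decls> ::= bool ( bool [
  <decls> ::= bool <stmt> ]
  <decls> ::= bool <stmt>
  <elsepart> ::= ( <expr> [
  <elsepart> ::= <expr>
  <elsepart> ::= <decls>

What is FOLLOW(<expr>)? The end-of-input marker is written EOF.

{ EOF, (, [, ], bool }

In <stmt> ::= <decl> <expr> <elsepart>: add FIRST(<elsepart>) = { (, [, bool }.
In <program> ::= <program> <expr> <decl>: add FIRST(<decl>) = { (, bool }.
In <program> ::= <stmt> <expr> <elsepart>: add FIRST(<elsepart>) = { (, [, bool }.
In <expr> ::= <expr> <elsepart>: add FIRST(<elsepart>) = { (, [, bool }.
In <elsepart> ::= ( <expr> [: add FIRST([) = { [ }.
In <elsepart> ::= <expr>: <expr> is at the end, add FOLLOW(<elsepart>) = { EOF, (, [, ], bool }.
Union: FOLLOW(<expr>) = { EOF, (, [, ], bool }.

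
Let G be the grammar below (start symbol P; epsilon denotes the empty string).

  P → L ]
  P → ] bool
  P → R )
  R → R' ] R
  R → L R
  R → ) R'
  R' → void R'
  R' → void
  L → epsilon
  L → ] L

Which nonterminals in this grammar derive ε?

{ L }

Directly nullable (have an epsilon-production): L.
No other nonterminal has a production whose RHS symbols are all nullable.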